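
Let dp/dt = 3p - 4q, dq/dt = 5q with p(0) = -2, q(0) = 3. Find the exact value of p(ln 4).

A = [[3,-4],[0,5]]; eigenvalues λ = 5, 3.
Eigenvectors: (2,-1) for λ=5, (-1,0) for λ=3.
From the initial condition, c_1 = -3, c_2 = -4.
p(ln 4) = (-3)(4^5)(2) + (-4)(4^3)(-1) = -5888.

-5888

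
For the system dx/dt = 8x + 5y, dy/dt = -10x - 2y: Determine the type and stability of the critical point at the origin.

A = [[8,5],[-10,-2]]; det(A-λI) = λ^2 - 6λ + 34.
λ = 3 ± 5i: positive real part.

unstable spiral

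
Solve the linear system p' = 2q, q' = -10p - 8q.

Coefficient matrix A = [[0, 2], [-10, -8]].
Characteristic polynomial det(A - λI) = λ^2 + 8λ + 20 = 0.
Eigenvalues λ = -4 ± 2i (complex conjugate pair).
For λ=-4+2i: an eigenvector is (0,-1) - i(-1,2) = (0 + i, -1 - 2i).
A real fundamental pair from Re and Im of e^((-4+2i)t)v: X_1 = e^(-4t)(cos(2t)·(0,-1) + sin(2t)·(-1,2)), X_2 = e^(-4t)(sin(2t)·(0,-1) - cos(2t)·(-1,2)).
General solution: c_1X_1 + c_2X_2.

p(t) = -c_1e^(-4t)sin(2t) + c_2e^(-4t)cos(2t), q(t) = 2c_1e^(-4t)sin(2t) - c_1e^(-4t)cos(2t) - c_2e^(-4t)sin(2t) - 2c_2e^(-4t)cos(2t)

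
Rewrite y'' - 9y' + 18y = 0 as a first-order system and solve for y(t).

Let x_1 = y, x_2 = y'. Then x_1' = x_2 and x_2' = -18x_1 + 9x_2.
A = [[0,1],[-18,9]]; det(A-λI) = λ^2 - 9λ + 18.
Eigenvalues λ = 6, 3 with eigenvectors (1,6), (1,3).

y(t) = c_1e^(6t) + c_2e^(3t)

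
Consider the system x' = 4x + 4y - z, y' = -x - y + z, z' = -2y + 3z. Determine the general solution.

Coefficient matrix A = [[4, 4, -1], [-1, -1, 1], [0, -2, 3]].
det(A - λI) = 0 gives eigenvalues λ = 1, 2, 3.
For λ=1: eigenvector (1,-1,-1).
For λ=2: eigenvector (-1,1,2).
For λ=3: eigenvector (1,0,1).
General solution: c_1e^(t)(1,-1,-1) + c_2e^(2t)(-1,1,2) + c_3e^(3t)(1,0,1).

x(t) = c_1e^(t) - c_2e^(2t) + c_3e^(3t), y(t) = -c_1e^(t) + c_2e^(2t), z(t) = -c_1e^(t) + 2c_2e^(2t) + c_3e^(3t)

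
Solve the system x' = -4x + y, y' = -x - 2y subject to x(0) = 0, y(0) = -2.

x(t) = -2te^(-3t), y(t) = -2te^(-3t) - 2e^(-3t)

Coefficient matrix A = [[-4, 1], [-1, -2]].
Characteristic polynomial det(A - λI) = λ^2 + 6λ + 9 = 0.
Single eigenvalue λ = -3 with algebraic multiplicity 2.
Eigenvector v = (-1,-1); generalized eigenvector w with (A-λI)w=v is (-1,-2).
General solution: e^(-3t)[C_1·v + C_2·(t·v + w)].
Applying x(0)=0, y(0)=-2 gives C_1=-2, C_2=2.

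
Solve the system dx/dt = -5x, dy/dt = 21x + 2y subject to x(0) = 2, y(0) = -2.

x(t) = 2e^(-5t), y(t) = 4e^(2t) - 6e^(-5t)

Coefficient matrix A = [[-5, 0], [21, 2]].
Characteristic polynomial det(A - λI) = λ^2 + 3λ - 10 = 0.
Eigenvalues λ = -5, 2.
For λ=-5: (A-λI) row 2 is [21, 7], so an eigenvector is (-1, 3).
For λ=2: (A-λI) row 1 is [-7, 0], so an eigenvector is (0, 1).
General solution: C_1e^(-5t)(-1,3) + C_2e^(2t)(0,1).
Applying x(0)=2, y(0)=-2 gives C_1=-2, C_2=4.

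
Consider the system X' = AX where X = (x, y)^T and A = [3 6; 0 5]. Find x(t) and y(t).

Coefficient matrix A = [[3, 6], [0, 5]].
Characteristic polynomial det(A - λI) = λ^2 - 8λ + 15 = 0.
Eigenvalues λ = 5, 3.
For λ=5: (A-λI) row 1 is [-2, 6], so an eigenvector is (-3, -1).
For λ=3: (A-λI) row 1 is [0, 6], so an eigenvector is (-1, 0).
General solution: c_1e^(5t)(-3,-1) + c_2e^(3t)(-1,0).

x(t) = -3c_1e^(5t) - c_2e^(3t), y(t) = -c_1e^(5t)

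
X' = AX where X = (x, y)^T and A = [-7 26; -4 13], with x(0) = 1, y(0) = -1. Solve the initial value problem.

Coefficient matrix A = [[-7, 26], [-4, 13]].
Characteristic polynomial det(A - λI) = λ^2 - 6λ + 13 = 0.
Eigenvalues λ = 3 ± 2i (complex conjugate pair).
For λ=3+2i: an eigenvector is (3,1) - i(-2,-1) = (3 + 2i, 1 + i).
A real fundamental pair from Re and Im of e^((3+2i)t)v: X_1 = e^(3t)(cos(2t)·(3,1) + sin(2t)·(-2,-1)), X_2 = e^(3t)(sin(2t)·(3,1) - cos(2t)·(-2,-1)).
General solution: C_1X_1 + C_2X_2.
Applying x(0)=1, y(0)=-1 gives C_1=3, C_2=-4.

x(t) = -18e^(3t)sin(2t) + e^(3t)cos(2t), y(t) = -7e^(3t)sin(2t) - e^(3t)cos(2t)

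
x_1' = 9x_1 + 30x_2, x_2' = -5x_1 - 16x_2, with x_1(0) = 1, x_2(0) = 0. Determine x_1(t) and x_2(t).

x_1(t) = 3e^(-t) - 2e^(-6t), x_2(t) = -e^(-t) + e^(-6t)

Coefficient matrix A = [[9, 30], [-5, -16]].
Characteristic polynomial det(A - λI) = λ^2 + 7λ + 6 = 0.
Eigenvalues λ = -1, -6.
For λ=-1: (A-λI) row 1 is [10, 30], so an eigenvector is (-3, 1).
For λ=-6: (A-λI) row 1 is [15, 30], so an eigenvector is (2, -1).
General solution: K_1e^(-t)(-3,1) + K_2e^(-6t)(2,-1).
Applying x_1(0)=1, x_2(0)=0 gives K_1=-1, K_2=-1.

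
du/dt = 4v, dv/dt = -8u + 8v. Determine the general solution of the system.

u(t) = c_1e^(4t)cos(4t) + c_2e^(4t)sin(4t), v(t) = -c_1e^(4t)sin(4t) + c_1e^(4t)cos(4t) + c_2e^(4t)sin(4t) + c_2e^(4t)cos(4t)

Coefficient matrix A = [[0, 4], [-8, 8]].
Characteristic polynomial det(A - λI) = λ^2 - 8λ + 32 = 0.
Eigenvalues λ = 4 ± 4i (complex conjugate pair).
For λ=4+4i: an eigenvector is (1,1) - i(0,-1) = (1, 1 + i).
A real fundamental pair from Re and Im of e^((4+4i)t)v: X_1 = e^(4t)(cos(4t)·(1,1) + sin(4t)·(0,-1)), X_2 = e^(4t)(sin(4t)·(1,1) - cos(4t)·(0,-1)).
General solution: c_1X_1 + c_2X_2.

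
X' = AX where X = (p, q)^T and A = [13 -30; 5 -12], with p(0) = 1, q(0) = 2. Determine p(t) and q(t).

Coefficient matrix A = [[13, -30], [5, -12]].
Characteristic polynomial det(A - λI) = λ^2 - λ - 6 = 0.
Eigenvalues λ = -2, 3.
For λ=-2: (A-λI) row 1 is [15, -30], so an eigenvector is (2, 1).
For λ=3: (A-λI) row 1 is [10, -30], so an eigenvector is (-3, -1).
General solution: K_1e^(-2t)(2,1) + K_2e^(3t)(-3,-1).
Applying p(0)=1, q(0)=2 gives K_1=5, K_2=3.

p(t) = -9e^(3t) + 10e^(-2t), q(t) = -3e^(3t) + 5e^(-2t)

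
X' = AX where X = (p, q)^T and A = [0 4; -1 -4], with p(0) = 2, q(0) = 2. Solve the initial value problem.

p(t) = 12te^(-2t) + 2e^(-2t), q(t) = -6te^(-2t) + 2e^(-2t)

Coefficient matrix A = [[0, 4], [-1, -4]].
Characteristic polynomial det(A - λI) = λ^2 + 4λ + 4 = 0.
Single eigenvalue λ = -2 with algebraic multiplicity 2.
Eigenvector v = (2,-1); generalized eigenvector w with (A-λI)w=v is (1,0).
General solution: e^(-2t)[c_1·v + c_2·(t·v + w)].
Applying p(0)=2, q(0)=2 gives c_1=-2, c_2=6.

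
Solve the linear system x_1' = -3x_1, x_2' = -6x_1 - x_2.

Coefficient matrix A = [[-3, 0], [-6, -1]].
Characteristic polynomial det(A - λI) = λ^2 + 4λ + 3 = 0.
Eigenvalues λ = -3, -1.
For λ=-3: (A-λI) row 2 is [-6, 2], so an eigenvector is (-1, -3).
For λ=-1: (A-λI) row 1 is [-2, 0], so an eigenvector is (0, -1).
General solution: C_1e^(-3t)(-1,-3) + C_2e^(-t)(0,-1).

x_1(t) = -C_1e^(-3t), x_2(t) = -3C_1e^(-3t) - C_2e^(-t)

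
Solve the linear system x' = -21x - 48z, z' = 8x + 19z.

x(t) = -3c_1e^(-5t) + 2c_2e^(3t), z(t) = c_1e^(-5t) - c_2e^(3t)

Coefficient matrix A = [[-21, -48], [8, 19]].
Characteristic polynomial det(A - λI) = λ^2 + 2λ - 15 = 0.
Eigenvalues λ = -5, 3.
For λ=-5: (A-λI) row 1 is [-16, -48], so an eigenvector is (-3, 1).
For λ=3: (A-λI) row 1 is [-24, -48], so an eigenvector is (2, -1).
General solution: c_1e^(-5t)(-3,1) + c_2e^(3t)(2,-1).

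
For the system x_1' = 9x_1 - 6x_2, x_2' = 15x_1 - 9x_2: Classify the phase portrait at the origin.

center

A = [[9,-6],[15,-9]]; det(A-λI) = λ^2 + 9.
λ = 0 ± 3i: zero real part.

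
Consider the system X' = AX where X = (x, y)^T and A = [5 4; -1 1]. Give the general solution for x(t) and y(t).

x(t) = -2K_1e^(3t) - 2K_2te^(3t) - 3K_2e^(3t), y(t) = K_1e^(3t) + K_2te^(3t) + K_2e^(3t)

Coefficient matrix A = [[5, 4], [-1, 1]].
Characteristic polynomial det(A - λI) = λ^2 - 6λ + 9 = 0.
Single eigenvalue λ = 3 with algebraic multiplicity 2.
Eigenvector v = (-2,1); generalized eigenvector w with (A-λI)w=v is (-3,1).
General solution: e^(3t)[K_1·v + K_2·(t·v + w)].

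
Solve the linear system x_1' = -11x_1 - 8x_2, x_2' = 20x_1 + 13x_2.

Coefficient matrix A = [[-11, -8], [20, 13]].
Characteristic polynomial det(A - λI) = λ^2 - 2λ + 17 = 0.
Eigenvalues λ = 1 ± 4i (complex conjugate pair).
For λ=1+4i: an eigenvector is (-1,1) - i(1,-2) = (-1 - i, 1 + 2i).
A real fundamental pair from Re and Im of e^((1+4i)t)v: X_1 = e^(t)(cos(4t)·(-1,1) + sin(4t)·(1,-2)), X_2 = e^(t)(sin(4t)·(-1,1) - cos(4t)·(1,-2)).
General solution: c_1X_1 + c_2X_2.

x_1(t) = c_1e^(t)sin(4t) - c_1e^(t)cos(4t) - c_2e^(t)sin(4t) - c_2e^(t)cos(4t), x_2(t) = -2c_1e^(t)sin(4t) + c_1e^(t)cos(4t) + c_2e^(t)sin(4t) + 2c_2e^(t)cos(4t)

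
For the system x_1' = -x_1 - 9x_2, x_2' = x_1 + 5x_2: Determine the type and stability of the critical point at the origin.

unstable improper node

A = [[-1,-9],[1,5]]; det(A-λI) = λ^2 - 4λ + 4.
repeated λ = 2 with a single eigenvector.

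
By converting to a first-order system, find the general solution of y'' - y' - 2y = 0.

Let x_1 = y, x_2 = y'. Then x_1' = x_2 and x_2' = 2x_1 + x_2.
A = [[0,1],[2,1]]; det(A-λI) = λ^2 - λ - 2.
Eigenvalues λ = 2, -1 with eigenvectors (1,2), (1,-1).

y(t) = K_1e^(2t) + K_2e^(-t)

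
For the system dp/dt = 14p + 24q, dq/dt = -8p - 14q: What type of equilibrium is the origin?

saddle

A = [[14,24],[-8,-14]]; det(A-λI) = λ^2 - 4.
λ = 2, -2: opposite signs.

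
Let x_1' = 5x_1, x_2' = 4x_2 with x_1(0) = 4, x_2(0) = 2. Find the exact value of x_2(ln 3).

A = [[5,0],[0,4]]; eigenvalues λ = 4, 5.
Eigenvectors: (0,-1) for λ=4, (1,0) for λ=5.
From the initial condition, c_1 = -2, c_2 = 4.
x_2(ln 3) = (-2)(3^4)(-1) + (4)(3^5)(0) = 162.

162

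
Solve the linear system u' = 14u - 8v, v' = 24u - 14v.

Coefficient matrix A = [[14, -8], [24, -14]].
Characteristic polynomial det(A - λI) = λ^2 - 4 = 0.
Eigenvalues λ = 2, -2.
For λ=2: (A-λI) row 1 is [12, -8], so an eigenvector is (2, 3).
For λ=-2: (A-λI) row 1 is [16, -8], so an eigenvector is (-1, -2).
General solution: K_1e^(2t)(2,3) + K_2e^(-2t)(-1,-2).

u(t) = 2K_1e^(2t) - K_2e^(-2t), v(t) = 3K_1e^(2t) - 2K_2e^(-2t)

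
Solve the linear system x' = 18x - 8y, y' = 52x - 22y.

Coefficient matrix A = [[18, -8], [52, -22]].
Characteristic polynomial det(A - λI) = λ^2 + 4λ + 20 = 0.
Eigenvalues λ = -2 ± 4i (complex conjugate pair).
For λ=-2+4i: an eigenvector is (1,2) - i(1,3) = (1 - i, 2 - 3i).
A real fundamental pair from Re and Im of e^((-2+4i)t)v: X_1 = e^(-2t)(cos(4t)·(1,2) + sin(4t)·(1,3)), X_2 = e^(-2t)(sin(4t)·(1,2) - cos(4t)·(1,3)).
General solution: c_1X_1 + c_2X_2.

x(t) = c_1e^(-2t)sin(4t) + c_1e^(-2t)cos(4t) + c_2e^(-2t)sin(4t) - c_2e^(-2t)cos(4t), y(t) = 3c_1e^(-2t)sin(4t) + 2c_1e^(-2t)cos(4t) + 2c_2e^(-2t)sin(4t) - 3c_2e^(-2t)cos(4t)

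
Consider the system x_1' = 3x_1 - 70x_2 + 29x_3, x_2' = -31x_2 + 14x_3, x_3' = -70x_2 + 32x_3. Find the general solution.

Coefficient matrix A = [[3, -70, 29], [0, -31, 14], [0, -70, 32]].
det(A - λI) = 0 gives eigenvalues λ = 3, -3, 4.
For λ=3: eigenvector (1,0,0).
For λ=-3: eigenvector (2,1,2).
For λ=4: eigenvector (5,2,5).
General solution: K_1e^(3t)(1,0,0) + K_2e^(-3t)(2,1,2) + K_3e^(4t)(5,2,5).

x_1(t) = K_1e^(3t) + 2K_2e^(-3t) + 5K_3e^(4t), x_2(t) = K_2e^(-3t) + 2K_3e^(4t), x_3(t) = 2K_2e^(-3t) + 5K_3e^(4t)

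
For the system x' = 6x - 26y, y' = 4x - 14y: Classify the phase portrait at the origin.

stable spiral

A = [[6,-26],[4,-14]]; det(A-λI) = λ^2 + 8λ + 20.
λ = -4 ± 2i: negative real part.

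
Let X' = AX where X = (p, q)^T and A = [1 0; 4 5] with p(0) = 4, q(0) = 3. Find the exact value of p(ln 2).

8

A = [[1,0],[4,5]]; eigenvalues λ = 1, 5.
Eigenvectors: (-1,1) for λ=1, (0,1) for λ=5.
From the initial condition, c_1 = -4, c_2 = 7.
p(ln 2) = (-4)(2^1)(-1) + (7)(2^5)(0) = 8.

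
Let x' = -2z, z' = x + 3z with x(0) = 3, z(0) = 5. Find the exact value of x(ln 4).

A = [[0,-2],[1,3]]; eigenvalues λ = 1, 2.
Eigenvectors: (-2,1) for λ=1, (-1,1) for λ=2.
From the initial condition, c_1 = -8, c_2 = 13.
x(ln 4) = (-8)(4^1)(-2) + (13)(4^2)(-1) = -144.

-144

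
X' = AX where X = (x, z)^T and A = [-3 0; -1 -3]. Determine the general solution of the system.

x(t) = -K_2e^(-3t), z(t) = K_1e^(-3t) + K_2te^(-3t) + 3K_2e^(-3t)

Coefficient matrix A = [[-3, 0], [-1, -3]].
Characteristic polynomial det(A - λI) = λ^2 + 6λ + 9 = 0.
Single eigenvalue λ = -3 with algebraic multiplicity 2.
Eigenvector v = (0,1); generalized eigenvector w with (A-λI)w=v is (-1,3).
General solution: e^(-3t)[K_1·v + K_2·(t·v + w)].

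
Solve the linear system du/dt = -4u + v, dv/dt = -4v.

Coefficient matrix A = [[-4, 1], [0, -4]].
Characteristic polynomial det(A - λI) = λ^2 + 8λ + 16 = 0.
Single eigenvalue λ = -4 with algebraic multiplicity 2.
Eigenvector v = (-1,0); generalized eigenvector w with (A-λI)w=v is (2,-1).
General solution: e^(-4t)[c_1·v + c_2·(t·v + w)].

u(t) = -c_1e^(-4t) - c_2te^(-4t) + 2c_2e^(-4t), v(t) = -c_2e^(-4t)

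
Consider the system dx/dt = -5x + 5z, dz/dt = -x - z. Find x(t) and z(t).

x(t) = K_1e^(-3t)sin(t) + 2K_1e^(-3t)cos(t) + 2K_2e^(-3t)sin(t) - K_2e^(-3t)cos(t), z(t) = K_1e^(-3t)cos(t) + K_2e^(-3t)sin(t)

Coefficient matrix A = [[-5, 5], [-1, -1]].
Characteristic polynomial det(A - λI) = λ^2 + 6λ + 10 = 0.
Eigenvalues λ = -3 ± i (complex conjugate pair).
For λ=-3+i: an eigenvector is (2,1) - i(1,0) = (2 - i, 1).
A real fundamental pair from Re and Im of e^((-3+i)t)v: X_1 = e^(-3t)(cos(t)·(2,1) + sin(t)·(1,0)), X_2 = e^(-3t)(sin(t)·(2,1) - cos(t)·(1,0)).
General solution: K_1X_1 + K_2X_2.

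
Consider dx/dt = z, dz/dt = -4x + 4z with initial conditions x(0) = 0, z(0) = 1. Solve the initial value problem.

Coefficient matrix A = [[0, 1], [-4, 4]].
Characteristic polynomial det(A - λI) = λ^2 - 4λ + 4 = 0.
Single eigenvalue λ = 2 with algebraic multiplicity 2.
Eigenvector v = (1,2); generalized eigenvector w with (A-λI)w=v is (1,3).
General solution: e^(2t)[C_1·v + C_2·(t·v + w)].
Applying x(0)=0, z(0)=1 gives C_1=-1, C_2=1.

x(t) = te^(2t), z(t) = 2te^(2t) + e^(2t)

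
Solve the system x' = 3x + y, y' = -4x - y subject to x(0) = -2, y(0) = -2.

Coefficient matrix A = [[3, 1], [-4, -1]].
Characteristic polynomial det(A - λI) = λ^2 - 2λ + 1 = 0.
Single eigenvalue λ = 1 with algebraic multiplicity 2.
Eigenvector v = (1,-2); generalized eigenvector w with (A-λI)w=v is (-1,3).
General solution: e^(t)[c_1·v + c_2·(t·v + w)].
Applying x(0)=-2, y(0)=-2 gives c_1=-8, c_2=-6.

x(t) = -6te^(t) - 2e^(t), y(t) = 12te^(t) - 2e^(t)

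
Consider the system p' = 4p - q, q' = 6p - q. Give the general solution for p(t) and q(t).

Coefficient matrix A = [[4, -1], [6, -1]].
Characteristic polynomial det(A - λI) = λ^2 - 3λ + 2 = 0.
Eigenvalues λ = 2, 1.
For λ=2: (A-λI) row 1 is [2, -1], so an eigenvector is (-1, -2).
For λ=1: (A-λI) row 1 is [3, -1], so an eigenvector is (1, 3).
General solution: C_1e^(2t)(-1,-2) + C_2e^(t)(1,3).

p(t) = -C_1e^(2t) + C_2e^(t), q(t) = -2C_1e^(2t) + 3C_2e^(t)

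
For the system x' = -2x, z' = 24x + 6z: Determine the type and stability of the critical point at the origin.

A = [[-2,0],[24,6]]; det(A-λI) = λ^2 - 4λ - 12.
λ = -2, 6: opposite signs.

saddle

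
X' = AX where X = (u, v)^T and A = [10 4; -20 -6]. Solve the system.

Coefficient matrix A = [[10, 4], [-20, -6]].
Characteristic polynomial det(A - λI) = λ^2 - 4λ + 20 = 0.
Eigenvalues λ = 2 ± 4i (complex conjugate pair).
For λ=2+4i: an eigenvector is (0,-1) - i(-1,2) = (0 + i, -1 - 2i).
A real fundamental pair from Re and Im of e^((2+4i)t)v: X_1 = e^(2t)(cos(4t)·(0,-1) + sin(4t)·(-1,2)), X_2 = e^(2t)(sin(4t)·(0,-1) - cos(4t)·(-1,2)).
General solution: K_1X_1 + K_2X_2.

u(t) = -K_1e^(2t)sin(4t) + K_2e^(2t)cos(4t), v(t) = 2K_1e^(2t)sin(4t) - K_1e^(2t)cos(4t) - K_2e^(2t)sin(4t) - 2K_2e^(2t)cos(4t)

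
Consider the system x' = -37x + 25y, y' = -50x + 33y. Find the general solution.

Coefficient matrix A = [[-37, 25], [-50, 33]].
Characteristic polynomial det(A - λI) = λ^2 + 4λ + 29 = 0.
Eigenvalues λ = -2 ± 5i (complex conjugate pair).
For λ=-2+5i: an eigenvector is (1,1) - i(-2,-3) = (1 + 2i, 1 + 3i).
A real fundamental pair from Re and Im of e^((-2+5i)t)v: X_1 = e^(-2t)(cos(5t)·(1,1) + sin(5t)·(-2,-3)), X_2 = e^(-2t)(sin(5t)·(1,1) - cos(5t)·(-2,-3)).
General solution: c_1X_1 + c_2X_2.

x(t) = -2c_1e^(-2t)sin(5t) + c_1e^(-2t)cos(5t) + c_2e^(-2t)sin(5t) + 2c_2e^(-2t)cos(5t), y(t) = -3c_1e^(-2t)sin(5t) + c_1e^(-2t)cos(5t) + c_2e^(-2t)sin(5t) + 3c_2e^(-2t)cos(5t)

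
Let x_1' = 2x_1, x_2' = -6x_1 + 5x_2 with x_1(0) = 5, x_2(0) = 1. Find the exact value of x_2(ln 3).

-2097

A = [[2,0],[-6,5]]; eigenvalues λ = 2, 5.
Eigenvectors: (1,2) for λ=2, (0,-1) for λ=5.
From the initial condition, c_1 = 5, c_2 = 9.
x_2(ln 3) = (5)(3^2)(2) + (9)(3^5)(-1) = -2097.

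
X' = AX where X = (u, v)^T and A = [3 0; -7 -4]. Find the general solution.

u(t) = C_2e^(3t), v(t) = -C_1e^(-4t) - C_2e^(3t)

Coefficient matrix A = [[3, 0], [-7, -4]].
Characteristic polynomial det(A - λI) = λ^2 + λ - 12 = 0.
Eigenvalues λ = -4, 3.
For λ=-4: (A-λI) row 1 is [7, 0], so an eigenvector is (0, -1).
For λ=3: (A-λI) row 2 is [-7, -7], so an eigenvector is (1, -1).
General solution: C_1e^(-4t)(0,-1) + C_2e^(3t)(1,-1).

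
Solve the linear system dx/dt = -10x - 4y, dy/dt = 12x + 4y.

Coefficient matrix A = [[-10, -4], [12, 4]].
Characteristic polynomial det(A - λI) = λ^2 + 6λ + 8 = 0.
Eigenvalues λ = -4, -2.
For λ=-4: (A-λI) row 1 is [-6, -4], so an eigenvector is (-2, 3).
For λ=-2: (A-λI) row 1 is [-8, -4], so an eigenvector is (-1, 2).
General solution: C_1e^(-4t)(-2,3) + C_2e^(-2t)(-1,2).

x(t) = -2C_1e^(-4t) - C_2e^(-2t), y(t) = 3C_1e^(-4t) + 2C_2e^(-2t)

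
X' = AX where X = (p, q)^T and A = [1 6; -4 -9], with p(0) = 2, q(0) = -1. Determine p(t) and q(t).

Coefficient matrix A = [[1, 6], [-4, -9]].
Characteristic polynomial det(A - λI) = λ^2 + 8λ + 15 = 0.
Eigenvalues λ = -3, -5.
For λ=-3: (A-λI) row 1 is [4, 6], so an eigenvector is (-3, 2).
For λ=-5: (A-λI) row 1 is [6, 6], so an eigenvector is (-1, 1).
General solution: c_1e^(-3t)(-3,2) + c_2e^(-5t)(-1,1).
Applying p(0)=2, q(0)=-1 gives c_1=-1, c_2=1.

p(t) = 3e^(-3t) - e^(-5t), q(t) = -2e^(-3t) + e^(-5t)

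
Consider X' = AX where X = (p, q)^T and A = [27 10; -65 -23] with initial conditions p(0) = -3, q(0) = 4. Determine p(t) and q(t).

p(t) = -7e^(2t)sin(5t) - 3e^(2t)cos(5t), q(t) = 19e^(2t)sin(5t) + 4e^(2t)cos(5t)

Coefficient matrix A = [[27, 10], [-65, -23]].
Characteristic polynomial det(A - λI) = λ^2 - 4λ + 29 = 0.
Eigenvalues λ = 2 ± 5i (complex conjugate pair).
For λ=2+5i: an eigenvector is (-1,2) - i(-1,3) = (-1 + i, 2 - 3i).
A real fundamental pair from Re and Im of e^((2+5i)t)v: X_1 = e^(2t)(cos(5t)·(-1,2) + sin(5t)·(-1,3)), X_2 = e^(2t)(sin(5t)·(-1,2) - cos(5t)·(-1,3)).
General solution: c_1X_1 + c_2X_2.
Applying p(0)=-3, q(0)=4 gives c_1=5, c_2=2.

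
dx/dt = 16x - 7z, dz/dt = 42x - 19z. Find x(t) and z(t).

x(t) = c_1e^(2t) - c_2e^(-5t), z(t) = 2c_1e^(2t) - 3c_2e^(-5t)

Coefficient matrix A = [[16, -7], [42, -19]].
Characteristic polynomial det(A - λI) = λ^2 + 3λ - 10 = 0.
Eigenvalues λ = 2, -5.
For λ=2: (A-λI) row 1 is [14, -7], so an eigenvector is (1, 2).
For λ=-5: (A-λI) row 1 is [21, -7], so an eigenvector is (-1, -3).
General solution: c_1e^(2t)(1,2) + c_2e^(-5t)(-1,-3).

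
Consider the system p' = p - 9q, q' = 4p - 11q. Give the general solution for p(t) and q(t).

Coefficient matrix A = [[1, -9], [4, -11]].
Characteristic polynomial det(A - λI) = λ^2 + 10λ + 25 = 0.
Single eigenvalue λ = -5 with algebraic multiplicity 2.
Eigenvector v = (-3,-2); generalized eigenvector w with (A-λI)w=v is (-2,-1).
General solution: e^(-5t)[C_1·v + C_2·(t·v + w)].

p(t) = -3C_1e^(-5t) - 3C_2te^(-5t) - 2C_2e^(-5t), q(t) = -2C_1e^(-5t) - 2C_2te^(-5t) - C_2e^(-5t)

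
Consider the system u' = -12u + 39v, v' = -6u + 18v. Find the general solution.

u(t) = 3C_1e^(3t)sin(3t) + 2C_1e^(3t)cos(3t) + 2C_2e^(3t)sin(3t) - 3C_2e^(3t)cos(3t), v(t) = C_1e^(3t)sin(3t) + C_1e^(3t)cos(3t) + C_2e^(3t)sin(3t) - C_2e^(3t)cos(3t)

Coefficient matrix A = [[-12, 39], [-6, 18]].
Characteristic polynomial det(A - λI) = λ^2 - 6λ + 18 = 0.
Eigenvalues λ = 3 ± 3i (complex conjugate pair).
For λ=3+3i: an eigenvector is (2,1) - i(3,1) = (2 - 3i, 1 - i).
A real fundamental pair from Re and Im of e^((3+3i)t)v: X_1 = e^(3t)(cos(3t)·(2,1) + sin(3t)·(3,1)), X_2 = e^(3t)(sin(3t)·(2,1) - cos(3t)·(3,1)).
General solution: C_1X_1 + C_2X_2.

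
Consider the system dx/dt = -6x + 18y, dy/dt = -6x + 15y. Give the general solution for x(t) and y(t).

x(t) = -3c_1e^(6t) + 2c_2e^(3t), y(t) = -2c_1e^(6t) + c_2e^(3t)

Coefficient matrix A = [[-6, 18], [-6, 15]].
Characteristic polynomial det(A - λI) = λ^2 - 9λ + 18 = 0.
Eigenvalues λ = 6, 3.
For λ=6: (A-λI) row 1 is [-12, 18], so an eigenvector is (-3, -2).
For λ=3: (A-λI) row 1 is [-9, 18], so an eigenvector is (2, 1).
General solution: c_1e^(6t)(-3,-2) + c_2e^(3t)(2,1).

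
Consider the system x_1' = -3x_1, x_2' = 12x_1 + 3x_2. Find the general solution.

x_1(t) = -C_2e^(-3t), x_2(t) = -C_1e^(3t) + 2C_2e^(-3t)

Coefficient matrix A = [[-3, 0], [12, 3]].
Characteristic polynomial det(A - λI) = λ^2 - 9 = 0.
Eigenvalues λ = 3, -3.
For λ=3: (A-λI) row 1 is [-6, 0], so an eigenvector is (0, -1).
For λ=-3: (A-λI) row 2 is [12, 6], so an eigenvector is (-1, 2).
General solution: C_1e^(3t)(0,-1) + C_2e^(-3t)(-1,2).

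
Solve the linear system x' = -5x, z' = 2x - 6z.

Coefficient matrix A = [[-5, 0], [2, -6]].
Characteristic polynomial det(A - λI) = λ^2 + 11λ + 30 = 0.
Eigenvalues λ = -5, -6.
For λ=-5: (A-λI) row 2 is [2, -1], so an eigenvector is (1, 2).
For λ=-6: (A-λI) row 1 is [1, 0], so an eigenvector is (0, -1).
General solution: C_1e^(-5t)(1,2) + C_2e^(-6t)(0,-1).

x(t) = C_1e^(-5t), z(t) = 2C_1e^(-5t) - C_2e^(-6t)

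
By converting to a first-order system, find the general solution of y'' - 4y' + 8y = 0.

y(t) = C_1e^(2t)cos(2t) + C_2e^(2t)sin(2t)

Let x_1 = y, x_2 = y'. Then x_1' = x_2 and x_2' = -8x_1 + 4x_2.
A = [[0,1],[-8,4]]; det(A-λI) = λ^2 - 4λ + 8.
Eigenvalues λ = 2 ± 2i.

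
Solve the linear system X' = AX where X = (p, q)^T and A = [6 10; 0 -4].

p(t) = c_1e^(6t) - c_2e^(-4t), q(t) = c_2e^(-4t)

Coefficient matrix A = [[6, 10], [0, -4]].
Characteristic polynomial det(A - λI) = λ^2 - 2λ - 24 = 0.
Eigenvalues λ = 6, -4.
For λ=6: (A-λI) row 1 is [0, 10], so an eigenvector is (1, 0).
For λ=-4: (A-λI) row 1 is [10, 10], so an eigenvector is (-1, 1).
General solution: c_1e^(6t)(1,0) + c_2e^(-4t)(-1,1).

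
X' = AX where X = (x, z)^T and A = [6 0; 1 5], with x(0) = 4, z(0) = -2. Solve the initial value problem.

x(t) = 4e^(6t), z(t) = 4e^(6t) - 6e^(5t)

Coefficient matrix A = [[6, 0], [1, 5]].
Characteristic polynomial det(A - λI) = λ^2 - 11λ + 30 = 0.
Eigenvalues λ = 5, 6.
For λ=5: (A-λI) row 1 is [1, 0], so an eigenvector is (0, 1).
For λ=6: (A-λI) row 2 is [1, -1], so an eigenvector is (-1, -1).
General solution: c_1e^(5t)(0,1) + c_2e^(6t)(-1,-1).
Applying x(0)=4, z(0)=-2 gives c_1=-6, c_2=-4.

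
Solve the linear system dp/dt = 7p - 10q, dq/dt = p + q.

p(t) = -3K_1e^(4t)sin(t) - K_1e^(4t)cos(t) - K_2e^(4t)sin(t) + 3K_2e^(4t)cos(t), q(t) = -K_1e^(4t)sin(t) + K_2e^(4t)cos(t)

Coefficient matrix A = [[7, -10], [1, 1]].
Characteristic polynomial det(A - λI) = λ^2 - 8λ + 17 = 0.
Eigenvalues λ = 4 ± i (complex conjugate pair).
For λ=4+i: an eigenvector is (-1,0) - i(-3,-1) = (-1 + 3i, 0 + i).
A real fundamental pair from Re and Im of e^((4+i)t)v: X_1 = e^(4t)(cos(t)·(-1,0) + sin(t)·(-3,-1)), X_2 = e^(4t)(sin(t)·(-1,0) - cos(t)·(-3,-1)).
General solution: K_1X_1 + K_2X_2.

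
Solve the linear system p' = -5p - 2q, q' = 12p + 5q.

Coefficient matrix A = [[-5, -2], [12, 5]].
Characteristic polynomial det(A - λI) = λ^2 - 1 = 0.
Eigenvalues λ = 1, -1.
For λ=1: (A-λI) row 1 is [-6, -2], so an eigenvector is (1, -3).
For λ=-1: (A-λI) row 1 is [-4, -2], so an eigenvector is (-1, 2).
General solution: C_1e^(t)(1,-3) + C_2e^(-t)(-1,2).

p(t) = C_1e^(t) - C_2e^(-t), q(t) = -3C_1e^(t) + 2C_2e^(-t)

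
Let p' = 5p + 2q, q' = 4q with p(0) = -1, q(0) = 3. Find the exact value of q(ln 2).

48

A = [[5,2],[0,4]]; eigenvalues λ = 4, 5.
Eigenvectors: (-2,1) for λ=4, (-1,0) for λ=5.
From the initial condition, c_1 = 3, c_2 = -5.
q(ln 2) = (3)(2^4)(1) + (-5)(2^5)(0) = 48.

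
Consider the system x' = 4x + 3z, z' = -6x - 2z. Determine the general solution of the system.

x(t) = K_1e^(t)cos(3t) + K_2e^(t)sin(3t), z(t) = -K_1e^(t)sin(3t) - K_1e^(t)cos(3t) - K_2e^(t)sin(3t) + K_2e^(t)cos(3t)

Coefficient matrix A = [[4, 3], [-6, -2]].
Characteristic polynomial det(A - λI) = λ^2 - 2λ + 10 = 0.
Eigenvalues λ = 1 ± 3i (complex conjugate pair).
For λ=1+3i: an eigenvector is (1,-1) - i(0,-1) = (1, -1 + i).
A real fundamental pair from Re and Im of e^((1+3i)t)v: X_1 = e^(t)(cos(3t)·(1,-1) + sin(3t)·(0,-1)), X_2 = e^(t)(sin(3t)·(1,-1) - cos(3t)·(0,-1)).
General solution: K_1X_1 + K_2X_2.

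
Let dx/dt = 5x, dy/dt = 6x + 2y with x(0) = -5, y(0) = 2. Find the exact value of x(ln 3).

A = [[5,0],[6,2]]; eigenvalues λ = 5, 2.
Eigenvectors: (-1,-2) for λ=5, (0,-1) for λ=2.
From the initial condition, c_1 = 5, c_2 = -12.
x(ln 3) = (5)(3^5)(-1) + (-12)(3^2)(0) = -1215.

-1215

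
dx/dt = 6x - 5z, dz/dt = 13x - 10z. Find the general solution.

Coefficient matrix A = [[6, -5], [13, -10]].
Characteristic polynomial det(A - λI) = λ^2 + 4λ + 5 = 0.
Eigenvalues λ = -2 ± i (complex conjugate pair).
For λ=-2+i: an eigenvector is (-1,-2) - i(2,3) = (-1 - 2i, -2 - 3i).
A real fundamental pair from Re and Im of e^((-2+i)t)v: X_1 = e^(-2t)(cos(t)·(-1,-2) + sin(t)·(2,3)), X_2 = e^(-2t)(sin(t)·(-1,-2) - cos(t)·(2,3)).
General solution: C_1X_1 + C_2X_2.

x(t) = 2C_1e^(-2t)sin(t) - C_1e^(-2t)cos(t) - C_2e^(-2t)sin(t) - 2C_2e^(-2t)cos(t), z(t) = 3C_1e^(-2t)sin(t) - 2C_1e^(-2t)cos(t) - 2C_2e^(-2t)sin(t) - 3C_2e^(-2t)cos(t)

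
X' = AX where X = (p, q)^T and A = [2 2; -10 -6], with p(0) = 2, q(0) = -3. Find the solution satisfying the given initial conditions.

Coefficient matrix A = [[2, 2], [-10, -6]].
Characteristic polynomial det(A - λI) = λ^2 + 4λ + 8 = 0.
Eigenvalues λ = -2 ± 2i (complex conjugate pair).
For λ=-2+2i: an eigenvector is (1,-2) - i(0,-1) = (1, -2 + i).
A real fundamental pair from Re and Im of e^((-2+2i)t)v: X_1 = e^(-2t)(cos(2t)·(1,-2) + sin(2t)·(0,-1)), X_2 = e^(-2t)(sin(2t)·(1,-2) - cos(2t)·(0,-1)).
General solution: K_1X_1 + K_2X_2.
Applying p(0)=2, q(0)=-3 gives K_1=2, K_2=1.

p(t) = e^(-2t)sin(2t) + 2e^(-2t)cos(2t), q(t) = -4e^(-2t)sin(2t) - 3e^(-2t)cos(2t)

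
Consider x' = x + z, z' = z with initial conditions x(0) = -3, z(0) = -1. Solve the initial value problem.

Coefficient matrix A = [[1, 1], [0, 1]].
Characteristic polynomial det(A - λI) = λ^2 - 2λ + 1 = 0.
Single eigenvalue λ = 1 with algebraic multiplicity 2.
Eigenvector v = (-1,0); generalized eigenvector w with (A-λI)w=v is (-3,-1).
General solution: e^(t)[C_1·v + C_2·(t·v + w)].
Applying x(0)=-3, z(0)=-1 gives C_1=0, C_2=1.

x(t) = -te^(t) - 3e^(t), z(t) = -e^(t)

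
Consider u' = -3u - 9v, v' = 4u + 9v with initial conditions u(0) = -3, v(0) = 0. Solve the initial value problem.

Coefficient matrix A = [[-3, -9], [4, 9]].
Characteristic polynomial det(A - λI) = λ^2 - 6λ + 9 = 0.
Single eigenvalue λ = 3 with algebraic multiplicity 2.
Eigenvector v = (-3,2); generalized eigenvector w with (A-λI)w=v is (-1,1).
General solution: e^(3t)[K_1·v + K_2·(t·v + w)].
Applying u(0)=-3, v(0)=0 gives K_1=3, K_2=-6.

u(t) = 18te^(3t) - 3e^(3t), v(t) = -12te^(3t)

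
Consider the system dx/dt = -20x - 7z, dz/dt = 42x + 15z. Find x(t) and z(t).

Coefficient matrix A = [[-20, -7], [42, 15]].
Characteristic polynomial det(A - λI) = λ^2 + 5λ - 6 = 0.
Eigenvalues λ = 1, -6.
For λ=1: (A-λI) row 1 is [-21, -7], so an eigenvector is (-1, 3).
For λ=-6: (A-λI) row 1 is [-14, -7], so an eigenvector is (1, -2).
General solution: C_1e^(t)(-1,3) + C_2e^(-6t)(1,-2).

x(t) = -C_1e^(t) + C_2e^(-6t), z(t) = 3C_1e^(t) - 2C_2e^(-6t)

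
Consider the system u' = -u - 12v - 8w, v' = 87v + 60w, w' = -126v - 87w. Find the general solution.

u(t) = K_1e^(-t) - K_2e^(3t), v(t) = 5K_2e^(3t) - 2K_3e^(-3t), w(t) = -7K_2e^(3t) + 3K_3e^(-3t)

Coefficient matrix A = [[-1, -12, -8], [0, 87, 60], [0, -126, -87]].
det(A - λI) = 0 gives eigenvalues λ = -1, 3, -3.
For λ=-1: eigenvector (1,0,0).
For λ=3: eigenvector (-1,5,-7).
For λ=-3: eigenvector (0,-2,3).
General solution: K_1e^(-t)(1,0,0) + K_2e^(3t)(-1,5,-7) + K_3e^(-3t)(0,-2,3).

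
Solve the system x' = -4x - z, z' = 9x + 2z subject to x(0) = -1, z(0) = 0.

Coefficient matrix A = [[-4, -1], [9, 2]].
Characteristic polynomial det(A - λI) = λ^2 + 2λ + 1 = 0.
Single eigenvalue λ = -1 with algebraic multiplicity 2.
Eigenvector v = (1,-3); generalized eigenvector w with (A-λI)w=v is (-1,2).
General solution: e^(-t)[c_1·v + c_2·(t·v + w)].
Applying x(0)=-1, z(0)=0 gives c_1=2, c_2=3.

x(t) = 3te^(-t) - e^(-t), z(t) = -9te^(-t)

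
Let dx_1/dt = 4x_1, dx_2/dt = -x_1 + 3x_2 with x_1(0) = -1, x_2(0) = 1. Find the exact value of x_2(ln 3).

81

A = [[4,0],[-1,3]]; eigenvalues λ = 4, 3.
Eigenvectors: (-1,1) for λ=4, (0,-1) for λ=3.
From the initial condition, c_1 = 1, c_2 = 0.
x_2(ln 3) = (1)(3^4)(1) + (0)(3^3)(-1) = 81.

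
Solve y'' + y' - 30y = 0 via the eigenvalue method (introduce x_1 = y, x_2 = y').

y(t) = K_1e^(5t) + K_2e^(-6t)

Let x_1 = y, x_2 = y'. Then x_1' = x_2 and x_2' = 30x_1 - x_2.
A = [[0,1],[30,-1]]; det(A-λI) = λ^2 + λ - 30.
Eigenvalues λ = 5, -6 with eigenvectors (1,5), (1,-6).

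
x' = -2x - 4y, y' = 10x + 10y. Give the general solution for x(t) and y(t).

x(t) = c_1e^(4t)sin(2t) + c_1e^(4t)cos(2t) + c_2e^(4t)sin(2t) - c_2e^(4t)cos(2t), y(t) = -c_1e^(4t)sin(2t) - 2c_1e^(4t)cos(2t) - 2c_2e^(4t)sin(2t) + c_2e^(4t)cos(2t)

Coefficient matrix A = [[-2, -4], [10, 10]].
Characteristic polynomial det(A - λI) = λ^2 - 8λ + 20 = 0.
Eigenvalues λ = 4 ± 2i (complex conjugate pair).
For λ=4+2i: an eigenvector is (1,-2) - i(1,-1) = (1 - i, -2 + i).
A real fundamental pair from Re and Im of e^((4+2i)t)v: X_1 = e^(4t)(cos(2t)·(1,-2) + sin(2t)·(1,-1)), X_2 = e^(4t)(sin(2t)·(1,-2) - cos(2t)·(1,-1)).
General solution: c_1X_1 + c_2X_2.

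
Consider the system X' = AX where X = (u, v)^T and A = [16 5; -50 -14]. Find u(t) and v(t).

u(t) = -K_1e^(t)cos(5t) - K_2e^(t)sin(5t), v(t) = K_1e^(t)sin(5t) + 3K_1e^(t)cos(5t) + 3K_2e^(t)sin(5t) - K_2e^(t)cos(5t)

Coefficient matrix A = [[16, 5], [-50, -14]].
Characteristic polynomial det(A - λI) = λ^2 - 2λ + 26 = 0.
Eigenvalues λ = 1 ± 5i (complex conjugate pair).
For λ=1+5i: an eigenvector is (-1,3) - i(0,1) = (-1, 3 - i).
A real fundamental pair from Re and Im of e^((1+5i)t)v: X_1 = e^(t)(cos(5t)·(-1,3) + sin(5t)·(0,1)), X_2 = e^(t)(sin(5t)·(-1,3) - cos(5t)·(0,1)).
General solution: K_1X_1 + K_2X_2.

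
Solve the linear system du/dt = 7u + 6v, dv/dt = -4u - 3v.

Coefficient matrix A = [[7, 6], [-4, -3]].
Characteristic polynomial det(A - λI) = λ^2 - 4λ + 3 = 0.
Eigenvalues λ = 1, 3.
For λ=1: (A-λI) row 1 is [6, 6], so an eigenvector is (-1, 1).
For λ=3: (A-λI) row 1 is [4, 6], so an eigenvector is (3, -2).
General solution: C_1e^(t)(-1,1) + C_2e^(3t)(3,-2).

u(t) = -C_1e^(t) + 3C_2e^(3t), v(t) = C_1e^(t) - 2C_2e^(3t)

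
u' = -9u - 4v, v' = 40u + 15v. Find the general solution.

u(t) = C_1e^(3t)sin(4t) - C_2e^(3t)cos(4t), v(t) = -3C_1e^(3t)sin(4t) - C_1e^(3t)cos(4t) - C_2e^(3t)sin(4t) + 3C_2e^(3t)cos(4t)

Coefficient matrix A = [[-9, -4], [40, 15]].
Characteristic polynomial det(A - λI) = λ^2 - 6λ + 25 = 0.
Eigenvalues λ = 3 ± 4i (complex conjugate pair).
For λ=3+4i: an eigenvector is (0,-1) - i(1,-3) = (0 - i, -1 + 3i).
A real fundamental pair from Re and Im of e^((3+4i)t)v: X_1 = e^(3t)(cos(4t)·(0,-1) + sin(4t)·(1,-3)), X_2 = e^(3t)(sin(4t)·(0,-1) - cos(4t)·(1,-3)).
General solution: C_1X_1 + C_2X_2.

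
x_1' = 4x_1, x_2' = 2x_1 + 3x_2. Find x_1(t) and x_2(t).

Coefficient matrix A = [[4, 0], [2, 3]].
Characteristic polynomial det(A - λI) = λ^2 - 7λ + 12 = 0.
Eigenvalues λ = 4, 3.
For λ=4: (A-λI) row 2 is [2, -1], so an eigenvector is (-1, -2).
For λ=3: (A-λI) row 1 is [1, 0], so an eigenvector is (0, 1).
General solution: K_1e^(4t)(-1,-2) + K_2e^(3t)(0,1).

x_1(t) = -K_1e^(4t), x_2(t) = -2K_1e^(4t) + K_2e^(3t)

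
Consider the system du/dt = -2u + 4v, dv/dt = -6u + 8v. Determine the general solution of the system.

Coefficient matrix A = [[-2, 4], [-6, 8]].
Characteristic polynomial det(A - λI) = λ^2 - 6λ + 8 = 0.
Eigenvalues λ = 4, 2.
For λ=4: (A-λI) row 1 is [-6, 4], so an eigenvector is (2, 3).
For λ=2: (A-λI) row 1 is [-4, 4], so an eigenvector is (1, 1).
General solution: C_1e^(4t)(2,3) + C_2e^(2t)(1,1).

u(t) = 2C_1e^(4t) + C_2e^(2t), v(t) = 3C_1e^(4t) + C_2e^(2t)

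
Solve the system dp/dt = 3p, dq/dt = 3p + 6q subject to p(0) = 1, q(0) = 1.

Coefficient matrix A = [[3, 0], [3, 6]].
Characteristic polynomial det(A - λI) = λ^2 - 9λ + 18 = 0.
Eigenvalues λ = 3, 6.
For λ=3: (A-λI) row 2 is [3, 3], so an eigenvector is (-1, 1).
For λ=6: (A-λI) row 1 is [-3, 0], so an eigenvector is (0, -1).
General solution: c_1e^(3t)(-1,1) + c_2e^(6t)(0,-1).
Applying p(0)=1, q(0)=1 gives c_1=-1, c_2=-2.

p(t) = e^(3t), q(t) = 2e^(6t) - e^(3t)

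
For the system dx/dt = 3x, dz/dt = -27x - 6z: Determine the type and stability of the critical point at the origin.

A = [[3,0],[-27,-6]]; det(A-λI) = λ^2 + 3λ - 18.
λ = 3, -6: opposite signs.

saddle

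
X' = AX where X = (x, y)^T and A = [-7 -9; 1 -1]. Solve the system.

Coefficient matrix A = [[-7, -9], [1, -1]].
Characteristic polynomial det(A - λI) = λ^2 + 8λ + 16 = 0.
Single eigenvalue λ = -4 with algebraic multiplicity 2.
Eigenvector v = (-3,1); generalized eigenvector w with (A-λI)w=v is (-2,1).
General solution: e^(-4t)[K_1·v + K_2·(t·v + w)].

x(t) = -3K_1e^(-4t) - 3K_2te^(-4t) - 2K_2e^(-4t), y(t) = K_1e^(-4t) + K_2te^(-4t) + K_2e^(-4t)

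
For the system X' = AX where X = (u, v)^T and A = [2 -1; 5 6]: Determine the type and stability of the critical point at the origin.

unstable spiral

A = [[2,-1],[5,6]]; det(A-λI) = λ^2 - 8λ + 17.
λ = 4 ± i: positive real part.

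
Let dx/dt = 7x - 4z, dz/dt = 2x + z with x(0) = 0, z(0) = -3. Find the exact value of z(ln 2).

A = [[7,-4],[2,1]]; eigenvalues λ = 3, 5.
Eigenvectors: (1,1) for λ=3, (2,1) for λ=5.
From the initial condition, c_1 = -6, c_2 = 3.
z(ln 2) = (-6)(2^3)(1) + (3)(2^5)(1) = 48.

48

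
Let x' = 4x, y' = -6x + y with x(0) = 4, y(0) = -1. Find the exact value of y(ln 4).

-2020

A = [[4,0],[-6,1]]; eigenvalues λ = 1, 4.
Eigenvectors: (0,-1) for λ=1, (1,-2) for λ=4.
From the initial condition, c_1 = -7, c_2 = 4.
y(ln 4) = (-7)(4^1)(-1) + (4)(4^4)(-2) = -2020.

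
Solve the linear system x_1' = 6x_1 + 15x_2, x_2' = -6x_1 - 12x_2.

Coefficient matrix A = [[6, 15], [-6, -12]].
Characteristic polynomial det(A - λI) = λ^2 + 6λ + 18 = 0.
Eigenvalues λ = -3 ± 3i (complex conjugate pair).
For λ=-3+3i: an eigenvector is (1,-1) - i(-2,1) = (1 + 2i, -1 - i).
A real fundamental pair from Re and Im of e^((-3+3i)t)v: X_1 = e^(-3t)(cos(3t)·(1,-1) + sin(3t)·(-2,1)), X_2 = e^(-3t)(sin(3t)·(1,-1) - cos(3t)·(-2,1)).
General solution: C_1X_1 + C_2X_2.

x_1(t) = -2C_1e^(-3t)sin(3t) + C_1e^(-3t)cos(3t) + C_2e^(-3t)sin(3t) + 2C_2e^(-3t)cos(3t), x_2(t) = C_1e^(-3t)sin(3t) - C_1e^(-3t)cos(3t) - C_2e^(-3t)sin(3t) - C_2e^(-3t)cos(3t)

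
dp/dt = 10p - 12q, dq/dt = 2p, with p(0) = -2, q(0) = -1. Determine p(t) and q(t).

Coefficient matrix A = [[10, -12], [2, 0]].
Characteristic polynomial det(A - λI) = λ^2 - 10λ + 24 = 0.
Eigenvalues λ = 6, 4.
For λ=6: (A-λI) row 1 is [4, -12], so an eigenvector is (-3, -1).
For λ=4: (A-λI) row 1 is [6, -12], so an eigenvector is (-2, -1).
General solution: c_1e^(6t)(-3,-1) + c_2e^(4t)(-2,-1).
Applying p(0)=-2, q(0)=-1 gives c_1=0, c_2=1.

p(t) = -2e^(4t), q(t) = -e^(4t)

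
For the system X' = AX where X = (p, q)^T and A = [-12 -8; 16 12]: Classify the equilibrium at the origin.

A = [[-12,-8],[16,12]]; det(A-λI) = λ^2 - 16.
λ = -4, 4: opposite signs.

saddle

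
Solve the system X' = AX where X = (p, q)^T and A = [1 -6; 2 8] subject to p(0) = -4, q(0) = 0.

p(t) = 12e^(5t) - 16e^(4t), q(t) = -8e^(5t) + 8e^(4t)

Coefficient matrix A = [[1, -6], [2, 8]].
Characteristic polynomial det(A - λI) = λ^2 - 9λ + 20 = 0.
Eigenvalues λ = 4, 5.
For λ=4: (A-λI) row 1 is [-3, -6], so an eigenvector is (2, -1).
For λ=5: (A-λI) row 1 is [-4, -6], so an eigenvector is (-3, 2).
General solution: c_1e^(4t)(2,-1) + c_2e^(5t)(-3,2).
Applying p(0)=-4, q(0)=0 gives c_1=-8, c_2=-4.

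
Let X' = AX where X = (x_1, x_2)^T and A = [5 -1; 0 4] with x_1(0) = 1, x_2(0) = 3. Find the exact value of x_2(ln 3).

A = [[5,-1],[0,4]]; eigenvalues λ = 5, 4.
Eigenvectors: (1,0) for λ=5, (-1,-1) for λ=4.
From the initial condition, c_1 = -2, c_2 = -3.
x_2(ln 3) = (-2)(3^5)(0) + (-3)(3^4)(-1) = 243.

243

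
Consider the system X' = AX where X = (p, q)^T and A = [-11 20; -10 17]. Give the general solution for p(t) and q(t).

Coefficient matrix A = [[-11, 20], [-10, 17]].
Characteristic polynomial det(A - λI) = λ^2 - 6λ + 13 = 0.
Eigenvalues λ = 3 ± 2i (complex conjugate pair).
For λ=3+2i: an eigenvector is (-3,-2) - i(1,1) = (-3 - i, -2 - i).
A real fundamental pair from Re and Im of e^((3+2i)t)v: X_1 = e^(3t)(cos(2t)·(-3,-2) + sin(2t)·(1,1)), X_2 = e^(3t)(sin(2t)·(-3,-2) - cos(2t)·(1,1)).
General solution: c_1X_1 + c_2X_2.

p(t) = c_1e^(3t)sin(2t) - 3c_1e^(3t)cos(2t) - 3c_2e^(3t)sin(2t) - c_2e^(3t)cos(2t), q(t) = c_1e^(3t)sin(2t) - 2c_1e^(3t)cos(2t) - 2c_2e^(3t)sin(2t) - c_2e^(3t)cos(2t)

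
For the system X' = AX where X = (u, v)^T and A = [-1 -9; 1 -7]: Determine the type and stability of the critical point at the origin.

stable improper node

A = [[-1,-9],[1,-7]]; det(A-λI) = λ^2 + 8λ + 16.
repeated λ = -4 with a single eigenvector.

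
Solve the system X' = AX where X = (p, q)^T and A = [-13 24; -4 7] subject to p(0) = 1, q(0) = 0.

p(t) = -2e^(-t) + 3e^(-5t), q(t) = -e^(-t) + e^(-5t)

Coefficient matrix A = [[-13, 24], [-4, 7]].
Characteristic polynomial det(A - λI) = λ^2 + 6λ + 5 = 0.
Eigenvalues λ = -5, -1.
For λ=-5: (A-λI) row 1 is [-8, 24], so an eigenvector is (3, 1).
For λ=-1: (A-λI) row 1 is [-12, 24], so an eigenvector is (2, 1).
General solution: K_1e^(-5t)(3,1) + K_2e^(-t)(2,1).
Applying p(0)=1, q(0)=0 gives K_1=1, K_2=-1.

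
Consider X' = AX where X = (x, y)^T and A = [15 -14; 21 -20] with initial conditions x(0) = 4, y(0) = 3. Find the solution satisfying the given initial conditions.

x(t) = 6e^(t) - 2e^(-6t), y(t) = 6e^(t) - 3e^(-6t)

Coefficient matrix A = [[15, -14], [21, -20]].
Characteristic polynomial det(A - λI) = λ^2 + 5λ - 6 = 0.
Eigenvalues λ = -6, 1.
For λ=-6: (A-λI) row 1 is [21, -14], so an eigenvector is (-2, -3).
For λ=1: (A-λI) row 1 is [14, -14], so an eigenvector is (-1, -1).
General solution: K_1e^(-6t)(-2,-3) + K_2e^(t)(-1,-1).
Applying x(0)=4, y(0)=3 gives K_1=1, K_2=-6.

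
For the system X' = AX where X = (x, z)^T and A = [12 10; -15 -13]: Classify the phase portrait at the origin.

A = [[12,10],[-15,-13]]; det(A-λI) = λ^2 + λ - 6.
λ = -3, 2: opposite signs.

saddle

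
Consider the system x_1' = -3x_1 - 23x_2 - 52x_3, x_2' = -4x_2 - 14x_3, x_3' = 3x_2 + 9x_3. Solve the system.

Coefficient matrix A = [[-3, -23, -52], [0, -4, -14], [0, 3, 9]].
det(A - λI) = 0 gives eigenvalues λ = 3, 2, -3.
For λ=3: eigenvector (-1,-2,1).
For λ=2: eigenvector (-1,7,-3).
For λ=-3: eigenvector (1,0,0).
General solution: c_1e^(3t)(-1,-2,1) + c_2e^(2t)(-1,7,-3) + c_3e^(-3t)(1,0,0).

x_1(t) = -c_1e^(3t) - c_2e^(2t) + c_3e^(-3t), x_2(t) = -2c_1e^(3t) + 7c_2e^(2t), x_3(t) = c_1e^(3t) - 3c_2e^(2t)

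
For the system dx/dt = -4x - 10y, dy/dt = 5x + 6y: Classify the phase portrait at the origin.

unstable spiral

A = [[-4,-10],[5,6]]; det(A-λI) = λ^2 - 2λ + 26.
λ = 1 ± 5i: positive real part.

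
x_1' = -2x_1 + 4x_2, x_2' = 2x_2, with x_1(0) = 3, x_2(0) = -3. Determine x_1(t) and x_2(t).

x_1(t) = -3e^(2t) + 6e^(-2t), x_2(t) = -3e^(2t)

Coefficient matrix A = [[-2, 4], [0, 2]].
Characteristic polynomial det(A - λI) = λ^2 - 4 = 0.
Eigenvalues λ = -2, 2.
For λ=-2: (A-λI) row 1 is [0, 4], so an eigenvector is (-1, 0).
For λ=2: (A-λI) row 1 is [-4, 4], so an eigenvector is (1, 1).
General solution: c_1e^(-2t)(-1,0) + c_2e^(2t)(1,1).
Applying x_1(0)=3, x_2(0)=-3 gives c_1=-6, c_2=-3.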